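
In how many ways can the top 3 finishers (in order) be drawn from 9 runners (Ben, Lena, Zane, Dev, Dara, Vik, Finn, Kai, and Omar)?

504

This is an ordered selection of 3 from 9: P(9,3).
That gives 9 × 8 × 7 = 504.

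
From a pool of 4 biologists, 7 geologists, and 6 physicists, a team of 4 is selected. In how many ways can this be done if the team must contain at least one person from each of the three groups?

Total 4-person selections from all 17: C(17,4) = 2380.
Selections missing a whole group: no biologists → C(13,4) = 715; no geologists → C(10,4) = 210; no physicists → C(11,4) = 330.
Add back selections omitting two groups (i.e. drawn from a single group): C(4,4) + C(7,4) + C(6,4) = 51.
By inclusion–exclusion: 2380 − 1255 + 51 = 1176.

1176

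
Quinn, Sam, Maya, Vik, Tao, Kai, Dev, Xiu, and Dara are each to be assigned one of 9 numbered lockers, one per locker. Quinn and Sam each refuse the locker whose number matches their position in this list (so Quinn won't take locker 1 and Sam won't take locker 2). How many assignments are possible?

Let Aᵢ (for i ∈ {1, 2}) be the placements that put person i in their forbidden locker. Any j of these fix j positions, leaving (9−j)! ways to fill the rest, and there are C(2,j) ways to pick which j.
By inclusion–exclusion, the number of valid placements is Σ_{j=0}^{2} (−1)^j C(2,j)·(9−j)!.
Computing: 362880 − 80640 + 5040 = 287280.

287280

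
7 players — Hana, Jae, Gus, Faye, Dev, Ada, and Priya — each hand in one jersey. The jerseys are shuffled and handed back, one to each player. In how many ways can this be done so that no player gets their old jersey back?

1854

Count assignments avoiding every fixed point. For any j of the 7 players fixed to their old jersey, the other 7−j can be arranged in (7−j)! ways.
By inclusion–exclusion this is Σ_{j=0}^{7} (−1)^j C(7,j)·(7−j)!.
Computing: 5040 − 5040 + 2520 − 840 + 210 − 42 + 7 − 1 = 1854.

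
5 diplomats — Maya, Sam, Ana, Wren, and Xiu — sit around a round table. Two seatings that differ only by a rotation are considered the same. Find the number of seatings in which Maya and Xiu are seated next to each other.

12

Glue Maya and Xiu into a block (2 internal orders). Seating 4 units around a circle gives (3)! arrangements.
So 2 × (3)! = 2 × 6 = 12.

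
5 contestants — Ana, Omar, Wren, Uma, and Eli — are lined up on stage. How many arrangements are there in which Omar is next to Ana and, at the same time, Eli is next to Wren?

Treat {Omar,Ana} as one block (2 orders) and {Eli,Wren} as another (2 orders).
That leaves 3 units to arrange: 2 × 2 × 3! = 4 × 6 = 24.

24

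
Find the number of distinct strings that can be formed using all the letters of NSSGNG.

90

The 6 letters of NSSGNG have repeats: G appearing twice, N appearing twice, and S appearing twice.
Dividing 6! = 720 by 2!·2!·2! = 8 for the repeated letters gives 90.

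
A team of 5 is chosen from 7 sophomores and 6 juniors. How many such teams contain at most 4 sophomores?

Split by how many sophomores are chosen (0 through 4).
Sum: C(7,0)·C(6,5) + C(7,1)·C(6,4) + C(7,2)·C(6,3) + C(7,3)·C(6,2) + C(7,4)·C(6,1) = 6 + 105 + 420 + 525 + 210 = 1266.

1266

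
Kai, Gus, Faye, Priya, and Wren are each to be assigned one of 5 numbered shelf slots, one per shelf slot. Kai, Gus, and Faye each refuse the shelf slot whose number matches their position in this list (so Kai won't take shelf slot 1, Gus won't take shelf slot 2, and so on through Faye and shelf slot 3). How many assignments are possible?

Let Aᵢ (for i ∈ {1, 2, 3}) be the placements that put person i in their forbidden shelf slot. Any j of these fix j positions, leaving (5−j)! ways to fill the rest, and there are C(3,j) ways to pick which j.
By inclusion–exclusion, the number of valid placements is Σ_{j=0}^{3} (−1)^j C(3,j)·(5−j)!.
Computing: 120 − 72 + 18 − 2 = 64.

64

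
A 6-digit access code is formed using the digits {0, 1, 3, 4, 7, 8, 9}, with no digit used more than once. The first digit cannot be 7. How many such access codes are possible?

The first digit has 7−1 = 6 choices (anything except 7).
The remaining 5 digits are filled from the other 6 symbols without repetition: 6 × 5 × 4 × 3 × 2 = 720.
Total: 6 × 720 = 4320.

4320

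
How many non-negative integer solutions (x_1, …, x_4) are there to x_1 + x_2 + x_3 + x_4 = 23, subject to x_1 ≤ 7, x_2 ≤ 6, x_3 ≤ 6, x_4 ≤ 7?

Ignoring the caps, the number of non-negative solutions to x_1+…+x_4 = 23 is C(26,3) = 2600.
Subtract solutions that violate a single cap (substitute x_i' = x_i − (cap_i+1)): x_1 ≥ 8 gives C(18,3) = 816; x_2 ≥ 7 gives C(19,3) = 969; x_3 ≥ 7 gives C(19,3) = 969; x_4 ≥ 8 gives C(18,3) = 816. Together 3570.
Add back pairs where two caps are both exceeded: 165 + 165 + 120 + 220 + 165 + 165 = 1000.
Subtract triples: 4 + 1 + 1 + 4 = 10.
By inclusion–exclusion the count is 2600 − 3570 + 1000 − 10 = 20.

20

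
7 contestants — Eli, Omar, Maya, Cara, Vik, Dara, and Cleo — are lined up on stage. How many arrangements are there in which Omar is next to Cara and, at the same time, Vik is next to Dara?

480

Treat {Omar,Cara} as one block (2 orders) and {Vik,Dara} as another (2 orders).
That leaves 5 units to arrange: 2 × 2 × 5! = 4 × 120 = 480.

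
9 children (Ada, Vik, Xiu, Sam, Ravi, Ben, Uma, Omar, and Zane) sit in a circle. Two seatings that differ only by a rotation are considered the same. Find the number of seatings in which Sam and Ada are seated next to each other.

10080

Glue Sam and Ada into a block (2 internal orders). Seating 8 units around a circle gives (7)! arrangements.
So 2 × (7)! = 2 × 5040 = 10080.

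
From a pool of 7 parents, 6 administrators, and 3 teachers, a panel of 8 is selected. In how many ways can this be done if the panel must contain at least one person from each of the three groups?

11529

Total 8-person selections from all 16: C(16,8) = 12870.
Subtract selections that omit an entire group: no parents → C(9,8) = 9; no administrators → C(10,8) = 45; no teachers → C(13,8) = 1287.
Add back selections omitting two groups (i.e. drawn from a single group): C(7,8) + C(6,8) + C(3,8) = 0.
By inclusion–exclusion: 12870 − 1341 + 0 = 11529.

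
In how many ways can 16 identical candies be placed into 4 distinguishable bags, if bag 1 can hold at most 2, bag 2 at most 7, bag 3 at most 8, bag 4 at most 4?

45

By stars and bars, unrestricted non-negative solutions to x_1+…+x_4 = 16 number C(16+3,3) = 969.
Subtract solutions that violate a single cap (substitute x_i' = x_i − (cap_i+1)): x_1 ≥ 3 gives C(16,3) = 560; x_2 ≥ 8 gives C(11,3) = 165; x_3 ≥ 9 gives C(10,3) = 120; x_4 ≥ 5 gives C(14,3) = 364. Together 1209.
Add back pairs where two caps are both exceeded: 56 + 35 + 165 + 0 + 20 + 10 = 286.
Subtract triples: 0 + 1 + 0 + 0 = 1.
By inclusion–exclusion the count is 969 − 1209 + 286 − 1 = 45.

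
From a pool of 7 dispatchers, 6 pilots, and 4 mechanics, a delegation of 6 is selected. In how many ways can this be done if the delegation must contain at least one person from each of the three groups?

With no constraint there are C(17,6) = 12376 possible selections.
Selections missing a whole group: no dispatchers → C(10,6) = 210; no pilots → C(11,6) = 462; no mechanics → C(13,6) = 1716.
Add back selections omitting two groups (i.e. drawn from a single group): C(7,6) + C(6,6) + C(4,6) = 8.
By inclusion–exclusion: 12376 − 2388 + 8 = 9996.

9996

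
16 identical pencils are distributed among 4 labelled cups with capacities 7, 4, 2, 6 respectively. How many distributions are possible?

19

Ignoring the caps, the number of non-negative solutions to x_1+…+x_4 = 16 is C(19,3) = 969.
Subtract solutions that violate a single cap (substitute x_i' = x_i − (cap_i+1)): x_1 ≥ 8 gives C(11,3) = 165; x_2 ≥ 5 gives C(14,3) = 364; x_3 ≥ 3 gives C(16,3) = 560; x_4 ≥ 7 gives C(12,3) = 220. Together 1309.
Add back pairs where two caps are both exceeded: 20 + 56 + 4 + 165 + 35 + 84 = 364.
Subtract triples: 1 + 0 + 0 + 4 = 5.
By inclusion–exclusion the count is 969 − 1309 + 364 − 5 = 19.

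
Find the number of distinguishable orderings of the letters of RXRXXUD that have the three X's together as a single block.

60

Treat the 3 copies of X as a single block. The multiset to arrange is then {XXX, D, R, R, U}, 5 items in all.
That gives (5)!/(2!) = 60 arrangements.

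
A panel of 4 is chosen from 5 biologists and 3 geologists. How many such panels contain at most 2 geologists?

Split by how many geologists are chosen (0 through 2).
Sum: C(3,0)·C(5,4) + C(3,1)·C(5,3) + C(3,2)·C(5,2) = 5 + 30 + 30 = 65.

65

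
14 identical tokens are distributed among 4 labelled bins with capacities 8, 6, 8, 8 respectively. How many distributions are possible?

Ignoring the caps, the number of non-negative solutions to x_1+…+x_4 = 14 is C(17,3) = 680.
Subtract solutions that violate a single cap (substitute x_i' = x_i − (cap_i+1)): x_1 ≥ 9 gives C(8,3) = 56; x_2 ≥ 7 gives C(10,3) = 120; x_3 ≥ 9 gives C(8,3) = 56; x_4 ≥ 9 gives C(8,3) = 56. Together 288.
No two caps can be exceeded simultaneously, so the pair terms are all 0.
By inclusion–exclusion the count is 680 − 288 + 0 = 392.

392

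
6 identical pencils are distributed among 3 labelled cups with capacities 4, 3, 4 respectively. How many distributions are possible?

Without the upper bounds there are C(8,2) = 28 ways to split 6 among 3 cups.
Subtract solutions that violate a single cap (substitute x_i' = x_i − (cap_i+1)): x_1 ≥ 5 gives C(3,2) = 3; x_2 ≥ 4 gives C(4,2) = 6; x_3 ≥ 5 gives C(3,2) = 3. Together 12.
No two caps can be exceeded simultaneously, so the pair terms are all 0.
By inclusion–exclusion the count is 28 − 12 + 0 = 16.

16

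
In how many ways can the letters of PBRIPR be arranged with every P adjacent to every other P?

Treat the 2 copies of P as a single block. The multiset to arrange is then {PP, B, I, R, R}, 5 items in all.
That gives (5)!/(2!) = 60 arrangements.

60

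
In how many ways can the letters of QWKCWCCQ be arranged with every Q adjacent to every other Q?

420

Treat the 2 copies of Q as a single block. The multiset to arrange is then {QQ, C, C, C, K, W, W}, 7 items in all.
That gives (7)!/(3!·2!) = 420 arrangements.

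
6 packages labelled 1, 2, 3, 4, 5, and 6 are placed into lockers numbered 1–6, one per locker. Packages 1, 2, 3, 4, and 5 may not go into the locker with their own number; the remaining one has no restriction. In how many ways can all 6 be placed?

Let Aᵢ (for 1 ≤ i ≤ 5) be the placements that put package i in its forbidden locker. Any j of these fix j positions, leaving (6−j)! ways to fill the rest, and there are C(5,j) ways to pick which j.
By inclusion–exclusion, the number of valid placements is Σ_{j=0}^{5} (−1)^j C(5,j)·(6−j)!.
Computing: 720 − 600 + 240 − 60 + 10 − 1 = 309.

309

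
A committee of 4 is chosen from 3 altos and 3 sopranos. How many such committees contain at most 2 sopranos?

Split by how many sopranos are chosen (0 through 2).
Sum: C(3,0)·C(3,4) + C(3,1)·C(3,3) + C(3,2)·C(3,2) = 0 + 3 + 9 = 12.

12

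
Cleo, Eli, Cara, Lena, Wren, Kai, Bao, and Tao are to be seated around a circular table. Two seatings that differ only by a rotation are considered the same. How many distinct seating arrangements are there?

5040

Around a circle, 8 distinct people have 8!/8 = (7)! = 5040 rotationally distinct seatings.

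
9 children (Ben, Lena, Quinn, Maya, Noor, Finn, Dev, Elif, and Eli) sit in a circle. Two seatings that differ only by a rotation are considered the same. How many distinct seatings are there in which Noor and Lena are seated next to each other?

Treat {Noor, Lena} as one unit (2 internal orders) and seat the resulting 8 units around the table: (7)! circular arrangements.
So 2 × (7)! = 2 × 5040 = 10080.

10080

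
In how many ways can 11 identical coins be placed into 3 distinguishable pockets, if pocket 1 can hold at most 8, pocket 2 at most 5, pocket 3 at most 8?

Without the upper bounds there are C(13,2) = 78 ways to split 11 among 3 pockets.
Subtract solutions that violate a single cap (substitute x_i' = x_i − (cap_i+1)): x_1 ≥ 9 gives C(4,2) = 6; x_2 ≥ 6 gives C(7,2) = 21; x_3 ≥ 9 gives C(4,2) = 6. Together 33.
No two caps can be exceeded simultaneously, so the pair terms are all 0.
By inclusion–exclusion the count is 78 − 33 + 0 = 45.

45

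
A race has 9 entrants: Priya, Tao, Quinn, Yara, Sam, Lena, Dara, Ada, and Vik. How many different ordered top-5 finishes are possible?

15120

There are 9 choices for 1st place, 8 for 2nd, and so on down to 5 for position 5.
That gives 9 × 8 × 7 × 6 × 5 = 15120.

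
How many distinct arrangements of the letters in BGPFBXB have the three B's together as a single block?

Treat the 3 copies of B as a single block. The multiset to arrange is then {BBB, F, G, P, X}, 5 items in all.
All 5 items are distinct, so there are (5)! = 120 arrangements.

120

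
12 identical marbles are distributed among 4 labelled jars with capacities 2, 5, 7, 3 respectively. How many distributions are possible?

Ignoring the caps, the number of non-negative solutions to x_1+…+x_4 = 12 is C(15,3) = 455.
Subtract solutions that violate a single cap (substitute x_i' = x_i − (cap_i+1)): x_1 ≥ 3 gives C(12,3) = 220; x_2 ≥ 6 gives C(9,3) = 84; x_3 ≥ 8 gives C(7,3) = 35; x_4 ≥ 4 gives C(11,3) = 165. Together 504.
Add back pairs where two caps are both exceeded: 20 + 4 + 56 + 0 + 10 + 1 = 91.
By inclusion–exclusion the count is 455 − 504 + 91 = 42.

42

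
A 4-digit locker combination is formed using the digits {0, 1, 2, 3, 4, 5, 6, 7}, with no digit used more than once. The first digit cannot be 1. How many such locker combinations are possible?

The first digit has 8−1 = 7 choices (anything except 1).
The remaining 3 digits are filled from the other 7 symbols without repetition: 7 × 6 × 5 = 210.
Total: 7 × 210 = 1470.

1470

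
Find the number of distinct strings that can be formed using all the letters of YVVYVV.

Letter multiplicities in YVVYVV: V×4, Y×2.
Dividing 6! = 720 by 4!·2! = 48 for the repeated letters gives 15.

15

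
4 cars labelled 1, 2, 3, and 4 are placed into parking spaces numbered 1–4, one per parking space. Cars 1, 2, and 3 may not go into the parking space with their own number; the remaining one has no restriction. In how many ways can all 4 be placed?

Let Aᵢ (for i ∈ {1, 2, 3}) be the placements that put car i in its forbidden parking space. Any j of these fix j positions, leaving (4−j)! ways to fill the rest, and there are C(3,j) ways to pick which j.
By inclusion–exclusion, the number of valid placements is Σ_{j=0}^{3} (−1)^j C(3,j)·(4−j)!.
Computing: 24 − 18 + 6 − 1 = 11.

11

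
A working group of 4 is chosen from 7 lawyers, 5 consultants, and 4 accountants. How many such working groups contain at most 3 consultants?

Split by how many consultants are chosen (0 through 3).
Sum: C(5,0)·C(11,4) + C(5,1)·C(11,3) + C(5,2)·C(11,2) + C(5,3)·C(11,1) = 330 + 825 + 550 + 110 = 1815.

1815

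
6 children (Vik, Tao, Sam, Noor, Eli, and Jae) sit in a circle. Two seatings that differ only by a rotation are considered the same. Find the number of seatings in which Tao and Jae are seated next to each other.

48

Glue Tao and Jae into a block (2 internal orders). Seating 5 units around a circle gives (4)! arrangements.
So 2 × (4)! = 2 × 24 = 48.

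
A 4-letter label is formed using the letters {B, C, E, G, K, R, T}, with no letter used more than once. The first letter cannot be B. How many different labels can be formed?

720

The first letter has 7−1 = 6 choices (anything except B).
The remaining 3 letters are filled from the other 6 symbols without repetition: 6 × 5 × 4 = 120.
Total: 6 × 120 = 720.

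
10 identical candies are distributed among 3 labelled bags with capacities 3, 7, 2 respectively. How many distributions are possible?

6

Without the upper bounds there are C(12,2) = 66 ways to split 10 among 3 bags.
Subtract solutions that violate a single cap (substitute x_i' = x_i − (cap_i+1)): x_1 ≥ 4 gives C(8,2) = 28; x_2 ≥ 8 gives C(4,2) = 6; x_3 ≥ 3 gives C(9,2) = 36. Together 70.
Add back pairs where two caps are both exceeded: 0 + 10 + 0 = 10.
By inclusion–exclusion the count is 66 − 70 + 10 = 6.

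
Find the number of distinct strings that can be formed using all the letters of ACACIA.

60

The 6 letters of ACACIA have repeats: A appearing 3 times and C appearing twice.
The number of distinct arrangements is 6!/(3!·2!) = 720/12 = 60.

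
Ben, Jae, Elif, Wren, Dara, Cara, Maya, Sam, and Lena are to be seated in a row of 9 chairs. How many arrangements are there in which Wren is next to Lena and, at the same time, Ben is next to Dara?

Treat {Wren,Lena} as one block (2 orders) and {Ben,Dara} as another (2 orders).
That leaves 7 units to arrange: 2 × 2 × 7! = 4 × 5040 = 20160.

20160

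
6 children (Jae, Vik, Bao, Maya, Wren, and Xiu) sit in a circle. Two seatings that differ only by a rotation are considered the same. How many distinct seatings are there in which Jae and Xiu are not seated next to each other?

72

Without the restriction there are (5)! = 120 seatings.
Seatings with Jae beside Xiu: treat them as a block with 2 internal orders, giving 2 × (4)! = 48.
Subtracting, 120 − 48 = 72.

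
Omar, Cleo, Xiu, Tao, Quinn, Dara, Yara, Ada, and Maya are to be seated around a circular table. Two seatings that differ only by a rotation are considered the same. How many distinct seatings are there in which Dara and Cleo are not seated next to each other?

30240

All circular seatings of 9 people number (8)! = 40320.
Seatings with Dara beside Cleo: treat them as a block with 2 internal orders, giving 2 × (7)! = 10080.
Subtracting, 40320 − 10080 = 30240.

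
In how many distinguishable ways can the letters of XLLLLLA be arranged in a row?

42

The 7 letters of XLLLLLA have repeats: L appearing 5 times.
So there are 7! / (5!) = 42 distinguishable arrangements.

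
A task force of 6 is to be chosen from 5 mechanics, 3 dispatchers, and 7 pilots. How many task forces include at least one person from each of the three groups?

Total 6-person selections from all 15: C(15,6) = 5005.
Subtract selections that omit an entire group: no mechanics → C(10,6) = 210; no dispatchers → C(12,6) = 924; no pilots → C(8,6) = 28.
Add back selections omitting two groups (i.e. drawn from a single group): C(5,6) + C(3,6) + C(7,6) = 7.
By inclusion–exclusion: 5005 − 1162 + 7 = 3850.

3850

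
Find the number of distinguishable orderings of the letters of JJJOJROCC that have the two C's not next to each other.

Total arrangements of JJJOJROCC: 9!/(4!·2!·2!) = 3780.
If the two C's are adjacent, glue them into one block, leaving 8 items to arrange: (8)!/(4!·2!) = 840 ways.
Hence 3780 − 840 = 2940.

2940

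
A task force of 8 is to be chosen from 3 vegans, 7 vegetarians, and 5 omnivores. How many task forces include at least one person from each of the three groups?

Total 8-person selections from all 15: C(15,8) = 6435.
Subtract selections that omit an entire group: no vegans → C(12,8) = 495; no vegetarians → C(8,8) = 1; no omnivores → C(10,8) = 45.
Add back selections omitting two groups (i.e. drawn from a single group): C(3,8) + C(7,8) + C(5,8) = 0.
By inclusion–exclusion: 6435 − 541 + 0 = 5894.

5894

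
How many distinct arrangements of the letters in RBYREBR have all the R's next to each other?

Treat the 3 copies of R as a single block. The multiset to arrange is then {RRR, B, B, E, Y}, 5 items in all.
That gives (5)!/(2!) = 60 arrangements.

60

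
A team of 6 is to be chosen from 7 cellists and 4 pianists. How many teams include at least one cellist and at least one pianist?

455

Unrestricted: C(11,6) = 462 ways to pick any 6 of the 11.
Selections missing a whole group: no cellists → C(4,6) = 0; no pianists → C(7,6) = 7.
Both groups omitted at once is impossible, so 462 − 7 = 455.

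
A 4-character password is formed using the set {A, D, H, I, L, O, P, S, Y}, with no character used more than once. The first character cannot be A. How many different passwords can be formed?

The first character has 9−1 = 8 choices (anything except A).
The remaining 3 characters are filled from the other 8 symbols without repetition: 8 × 7 × 6 = 336.
Total: 8 × 336 = 2688.

2688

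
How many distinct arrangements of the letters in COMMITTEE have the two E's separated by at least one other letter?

35280

Total arrangements of COMMITTEE: 9!/(2!·2!·2!) = 45360.
If the two E's are adjacent, glue them into one block, leaving 8 items to arrange: (8)!/(2!·2!) = 10080 ways.
Hence 45360 − 10080 = 35280.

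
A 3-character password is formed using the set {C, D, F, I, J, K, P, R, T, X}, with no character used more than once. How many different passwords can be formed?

720

With no repetition, fill the 3 characters in order: 10 choices, then 9, down to 8.
10 × 9 × 8 = 720.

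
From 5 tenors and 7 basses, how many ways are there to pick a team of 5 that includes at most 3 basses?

Split by how many basses are chosen (0 through 3).
Sum: C(7,0)·C(5,5) + C(7,1)·C(5,4) + C(7,2)·C(5,3) + C(7,3)·C(5,2) = 1 + 35 + 210 + 350 = 596.

596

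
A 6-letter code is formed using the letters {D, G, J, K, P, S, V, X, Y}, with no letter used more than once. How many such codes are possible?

60480

Choose and order 6 of the 9 symbols: the first letter has 9 options, the next 8, and so on down to 4.
9 × 8 × 7 × 6 × 5 × 4 = 60480.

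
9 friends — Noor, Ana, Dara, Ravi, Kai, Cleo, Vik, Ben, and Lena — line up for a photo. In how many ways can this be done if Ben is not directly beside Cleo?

There are 9! = 362880 arrangements in all. If Ben and Cleo are adjacent, merging them into one block gives 2·(8)! = 80640 arrangements.
Complementary counting: 362880 − 80640 = 282240.

282240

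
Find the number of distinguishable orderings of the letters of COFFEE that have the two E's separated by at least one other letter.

There are 6!/(2!·2!) = 180 arrangements of COFFEE in total.
Arrangements with the E's together: treat EE as one letter, giving (5)!/(2!) = 60.
Subtracting, 180 − 60 = 120 arrangements keep the E's apart.

120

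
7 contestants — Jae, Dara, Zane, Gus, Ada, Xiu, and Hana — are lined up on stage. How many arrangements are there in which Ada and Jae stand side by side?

1440

Treat {Ada, Jae} as a single unit. There are 6 units to order, and the pair itself can be ordered 2 ways.
So the count is 2·(6)! = 1440.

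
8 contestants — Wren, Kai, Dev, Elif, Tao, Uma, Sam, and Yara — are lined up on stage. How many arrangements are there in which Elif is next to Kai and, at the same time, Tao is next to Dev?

Treat {Elif,Kai} as one block (2 orders) and {Tao,Dev} as another (2 orders).
That leaves 6 units to arrange: 2 × 2 × 6! = 4 × 720 = 2880.

2880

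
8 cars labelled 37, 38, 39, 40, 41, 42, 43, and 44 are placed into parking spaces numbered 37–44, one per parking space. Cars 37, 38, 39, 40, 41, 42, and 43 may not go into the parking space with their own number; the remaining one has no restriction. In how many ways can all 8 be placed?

16687

Let Aᵢ (for 37 ≤ i ≤ 43) be the placements that put car i in its forbidden parking space. Any j of these fix j positions, leaving (8−j)! ways to fill the rest, and there are C(7,j) ways to pick which j.
By inclusion–exclusion, the number of valid placements is Σ_{j=0}^{7} (−1)^j C(7,j)·(8−j)!.
Computing: 40320 − 35280 + 15120 − 4200 + 840 − 126 + 14 − 1 = 16687.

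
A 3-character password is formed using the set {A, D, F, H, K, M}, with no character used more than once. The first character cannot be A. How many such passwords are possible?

100

The first character has 6−1 = 5 choices (anything except A).
The remaining 2 characters are filled from the other 5 symbols without repetition: 5 × 4 = 20.
Total: 5 × 20 = 100.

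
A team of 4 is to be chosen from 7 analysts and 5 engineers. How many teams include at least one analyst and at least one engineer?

Total 4-person selections from all 12: C(12,4) = 495.
Subtract selections that omit an entire group: no analysts → C(5,4) = 5; no engineers → C(7,4) = 35.
Both groups omitted at once is impossible, so 495 − 40 = 455.

455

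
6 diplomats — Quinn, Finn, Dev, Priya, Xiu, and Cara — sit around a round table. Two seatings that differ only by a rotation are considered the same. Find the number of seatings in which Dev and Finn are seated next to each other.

48

Treat {Dev, Finn} as one unit (2 internal orders) and seat the resulting 5 units around the table: (4)! circular arrangements.
So 2 × (4)! = 2 × 24 = 48.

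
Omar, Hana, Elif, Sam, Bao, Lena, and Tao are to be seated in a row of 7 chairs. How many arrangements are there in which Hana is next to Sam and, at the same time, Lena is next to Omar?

Treat {Hana,Sam} as one block (2 orders) and {Lena,Omar} as another (2 orders).
That leaves 5 units to arrange: 2 × 2 × 5! = 4 × 120 = 480.

480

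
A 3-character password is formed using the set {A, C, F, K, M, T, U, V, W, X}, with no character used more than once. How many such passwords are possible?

With no repetition, fill the 3 characters in order: 10 choices, then 9, down to 8.
That product is 10 × 9 × 8 = 720.

720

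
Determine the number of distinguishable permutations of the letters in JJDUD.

30

The 5 letters of JJDUD have repeats: D appearing twice and J appearing twice.
Dividing 5! = 120 by 2!·2! = 4 for the repeated letters gives 30.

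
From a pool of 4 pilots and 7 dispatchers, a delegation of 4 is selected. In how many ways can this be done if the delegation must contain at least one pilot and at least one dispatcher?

With no constraint there are C(11,4) = 330 possible selections.
Subtract selections that omit an entire group: no pilots → C(7,4) = 35; no dispatchers → C(4,4) = 1.
Both groups omitted at once is impossible, so 330 − 36 = 294.

294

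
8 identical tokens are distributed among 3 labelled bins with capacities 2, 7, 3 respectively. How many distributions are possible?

11

By stars and bars, unrestricted non-negative solutions to x_1+…+x_3 = 8 number C(8+2,2) = 45.
Subtract solutions that violate a single cap (substitute x_i' = x_i − (cap_i+1)): x_1 ≥ 3 gives C(7,2) = 21; x_2 ≥ 8 gives C(2,2) = 1; x_3 ≥ 4 gives C(6,2) = 15. Together 37.
Add back pairs where two caps are both exceeded: 0 + 3 + 0 = 3.
By inclusion–exclusion the count is 45 − 37 + 3 = 11.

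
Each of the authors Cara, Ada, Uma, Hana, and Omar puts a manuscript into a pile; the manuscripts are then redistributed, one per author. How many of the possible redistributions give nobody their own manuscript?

Count assignments avoiding every fixed point. For any j of the 5 authors fixed to their own manuscript, the other 5−j can be arranged in (5−j)! ways.
By inclusion–exclusion this is Σ_{j=0}^{5} (−1)^j C(5,j)·(5−j)!.
Computing: 120 − 120 + 60 − 20 + 5 − 1 = 44.

44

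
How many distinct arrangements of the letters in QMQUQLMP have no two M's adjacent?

Total arrangements of QMQUQLMP: 8!/(3!·2!) = 3360.
If the two M's are adjacent, glue them into one block, leaving 7 items to arrange: (7)!/(3!) = 840 ways.
Subtracting, 3360 − 840 = 2520 arrangements keep the M's apart.

2520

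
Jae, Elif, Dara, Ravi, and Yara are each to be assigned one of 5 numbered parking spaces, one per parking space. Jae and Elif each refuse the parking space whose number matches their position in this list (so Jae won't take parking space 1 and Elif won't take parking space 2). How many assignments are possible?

78

Let Aᵢ (for i ∈ {1, 2}) be the placements that put person i in their forbidden parking space. Any j of these fix j positions, leaving (5−j)! ways to fill the rest, and there are C(2,j) ways to pick which j.
By inclusion–exclusion, the number of valid placements is Σ_{j=0}^{2} (−1)^j C(2,j)·(5−j)!.
Computing: 120 − 48 + 6 = 78.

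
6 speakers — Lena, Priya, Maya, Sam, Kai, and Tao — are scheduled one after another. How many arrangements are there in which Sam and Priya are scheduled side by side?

240

Treat {Sam, Priya} as a single unit. There are 5 units to order, and the pair itself can be ordered 2 ways.
So the count is 2·(5)! = 240.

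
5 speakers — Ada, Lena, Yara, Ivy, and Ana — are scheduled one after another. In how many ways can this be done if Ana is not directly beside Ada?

72

Of the 5! = 120 arrangements, those with Ana and Ada adjacent number 2 × 4! = 48 (treat the pair as a block with 2 internal orders).
Complementary counting: 120 − 48 = 72.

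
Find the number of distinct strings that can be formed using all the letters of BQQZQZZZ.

BQQZQZZZ has 8 letters with Q appearing 3 times and Z appearing 4 times.
Dividing 8! = 40320 by 4!·3! = 144 for the repeated letters gives 280.

280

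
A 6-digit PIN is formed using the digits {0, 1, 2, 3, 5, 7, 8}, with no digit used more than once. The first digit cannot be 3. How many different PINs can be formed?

4320

The first digit has 7−1 = 6 choices (anything except 3).
The remaining 5 digits are filled from the other 6 symbols without repetition: 6 × 5 × 4 × 3 × 2 = 720.
Total: 6 × 720 = 4320.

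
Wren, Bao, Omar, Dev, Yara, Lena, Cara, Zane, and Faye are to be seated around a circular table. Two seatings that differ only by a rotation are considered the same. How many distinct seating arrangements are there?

40320

Seat Wren anywhere (absorbing the rotational symmetry), then permute the other 8: (8)! = 40320.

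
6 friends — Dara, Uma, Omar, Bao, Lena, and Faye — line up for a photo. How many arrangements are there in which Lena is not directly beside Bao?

480

There are 6! = 720 arrangements in all. If Lena and Bao are adjacent, merging them into one block gives 2·(5)! = 240 arrangements.
So 720 − 240 = 480 arrangements keep them apart.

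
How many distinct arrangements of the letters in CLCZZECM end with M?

With the last slot taken by M, it remains to arrange the other 7 letters (CLCZZEC).
Those 7 letters have C appearing 3 times and Z appearing twice, giving (7)!/(3!·2!) = 420.

420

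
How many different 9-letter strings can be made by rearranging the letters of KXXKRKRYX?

The 9 letters of KXXKRKRYX have repeats: K appearing 3 times, R appearing twice, and X appearing 3 times.
The number of distinct arrangements is 9!/(3!·3!·2!) = 362880/72 = 5040.

5040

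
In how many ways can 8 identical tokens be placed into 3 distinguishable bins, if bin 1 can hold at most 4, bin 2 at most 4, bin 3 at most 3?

By stars and bars, unrestricted non-negative solutions to x_1+…+x_3 = 8 number C(8+2,2) = 45.
Subtract solutions that violate a single cap (substitute x_i' = x_i − (cap_i+1)): x_1 ≥ 5 gives C(5,2) = 10; x_2 ≥ 5 gives C(5,2) = 10; x_3 ≥ 4 gives C(6,2) = 15. Together 35.
No two caps can be exceeded simultaneously, so the pair terms are all 0.
By inclusion–exclusion the count is 45 − 35 + 0 = 10.

10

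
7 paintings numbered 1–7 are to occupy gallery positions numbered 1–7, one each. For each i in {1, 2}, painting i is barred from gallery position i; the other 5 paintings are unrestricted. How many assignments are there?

3720

Let Aᵢ (for i ∈ {1, 2}) be the placements that put painting i in its forbidden gallery position. Any j of these fix j positions, leaving (7−j)! ways to fill the rest, and there are C(2,j) ways to pick which j.
By inclusion–exclusion, the number of valid placements is Σ_{j=0}^{2} (−1)^j C(2,j)·(7−j)!.
Computing: 5040 − 1440 + 120 = 3720.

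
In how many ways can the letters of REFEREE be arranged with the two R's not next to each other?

There are 7!/(4!·2!) = 105 arrangements of REFEREE in total.
If the two R's are adjacent, glue them into one block, leaving 6 items to arrange: (6)!/(4!) = 30 ways.
Hence 105 − 30 = 75.

75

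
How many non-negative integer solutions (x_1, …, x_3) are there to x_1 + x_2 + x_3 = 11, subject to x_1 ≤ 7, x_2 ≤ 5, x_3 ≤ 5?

26

Ignoring the caps, the number of non-negative solutions to x_1+…+x_3 = 11 is C(13,2) = 78.
Subtract solutions that violate a single cap (substitute x_i' = x_i − (cap_i+1)): x_1 ≥ 8 gives C(5,2) = 10; x_2 ≥ 6 gives C(7,2) = 21; x_3 ≥ 6 gives C(7,2) = 21. Together 52.
No two caps can be exceeded simultaneously, so the pair terms are all 0.
By inclusion–exclusion the count is 78 − 52 + 0 = 26.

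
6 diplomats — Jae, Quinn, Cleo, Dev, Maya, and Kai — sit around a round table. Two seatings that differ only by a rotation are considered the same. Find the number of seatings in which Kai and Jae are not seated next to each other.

Without the restriction there are (5)! = 120 seatings.
Those with Kai next to Jae: fuse the pair into one unit and seat 5 units around a circle — 2·(4)! = 48.
Subtracting, 120 − 48 = 72.

72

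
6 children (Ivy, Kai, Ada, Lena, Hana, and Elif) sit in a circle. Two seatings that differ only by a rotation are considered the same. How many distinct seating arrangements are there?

Seat Ivy anywhere (absorbing the rotational symmetry), then permute the other 5: (5)! = 120.

120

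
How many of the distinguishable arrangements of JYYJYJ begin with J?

10

Fix J in the first position and arrange the remaining 5 letters.
Those 5 letters have J appearing twice and Y appearing 3 times, giving (5)!/(3!·2!) = 10.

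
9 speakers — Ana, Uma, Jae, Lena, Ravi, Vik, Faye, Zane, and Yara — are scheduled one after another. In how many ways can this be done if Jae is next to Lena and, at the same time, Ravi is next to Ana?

Treat {Jae,Lena} as one block (2 orders) and {Ravi,Ana} as another (2 orders).
That leaves 7 units to arrange: 2 × 2 × 7! = 4 × 5040 = 20160.

20160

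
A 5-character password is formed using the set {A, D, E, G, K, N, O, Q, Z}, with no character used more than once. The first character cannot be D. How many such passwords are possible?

13440

The first character has 9−1 = 8 choices (anything except D).
The remaining 4 characters are filled from the other 8 symbols without repetition: 8 × 7 × 6 × 5 = 1680.
Total: 8 × 1680 = 13440.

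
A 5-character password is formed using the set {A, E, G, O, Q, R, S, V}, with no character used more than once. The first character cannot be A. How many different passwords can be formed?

The first character has 8−1 = 7 choices (anything except A).
The remaining 4 characters are filled from the other 7 symbols without repetition: 7 × 6 × 5 × 4 = 840.
Total: 7 × 840 = 5880.

5880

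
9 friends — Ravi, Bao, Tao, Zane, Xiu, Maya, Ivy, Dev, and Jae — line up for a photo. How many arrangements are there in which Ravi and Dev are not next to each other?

There are 9! = 362880 arrangements in all. If Ravi and Dev are adjacent, merging them into one block gives 2·(8)! = 80640 arrangements.
Complementary counting: 362880 − 80640 = 282240.

282240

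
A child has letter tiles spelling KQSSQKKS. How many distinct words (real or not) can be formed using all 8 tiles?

560

The 8 letters of KQSSQKKS have repeats: K appearing 3 times, Q appearing twice, and S appearing 3 times.
Dividing 8! = 40320 by 3!·3!·2! = 72 for the repeated letters gives 560.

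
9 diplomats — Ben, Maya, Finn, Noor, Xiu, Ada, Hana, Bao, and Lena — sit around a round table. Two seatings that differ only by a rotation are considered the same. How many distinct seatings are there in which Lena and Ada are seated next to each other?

10080

Glue Lena and Ada into a block (2 internal orders). Seating 8 units around a circle gives (7)! arrangements.
So 2 × (7)! = 2 × 5040 = 10080.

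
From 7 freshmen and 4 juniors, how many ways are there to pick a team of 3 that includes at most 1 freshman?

46

Split by how many freshmen are chosen (0 through 1).
Sum: C(7,0)·C(4,3) + C(7,1)·C(4,2) = 4 + 42 = 46.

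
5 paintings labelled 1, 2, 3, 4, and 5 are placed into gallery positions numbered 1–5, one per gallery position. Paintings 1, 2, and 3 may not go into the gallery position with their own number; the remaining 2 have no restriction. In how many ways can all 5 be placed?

Let Aᵢ (for i ∈ {1, 2, 3}) be the placements that put painting i in its forbidden gallery position. Any j of these fix j positions, leaving (5−j)! ways to fill the rest, and there are C(3,j) ways to pick which j.
By inclusion–exclusion, the number of valid placements is Σ_{j=0}^{3} (−1)^j C(3,j)·(5−j)!.
Computing: 120 − 72 + 18 − 2 = 64.

64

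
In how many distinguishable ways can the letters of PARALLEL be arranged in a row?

3360

The 8 letters of PARALLEL have repeats: A appearing twice and L appearing 3 times.
So there are 8! / (3!·2!) = 3360 distinguishable arrangements.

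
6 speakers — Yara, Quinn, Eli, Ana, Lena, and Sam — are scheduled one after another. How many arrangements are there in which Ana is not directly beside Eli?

480

There are 6! = 720 arrangements in all. If Ana and Eli are adjacent, merging them into one block gives 2·(5)! = 240 arrangements.
Complementary counting: 720 − 240 = 480.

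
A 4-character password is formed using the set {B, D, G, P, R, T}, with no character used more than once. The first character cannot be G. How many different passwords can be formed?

300

The first character has 6−1 = 5 choices (anything except G).
The remaining 3 characters are filled from the other 5 symbols without repetition: 5 × 4 × 3 = 60.
Total: 5 × 60 = 300.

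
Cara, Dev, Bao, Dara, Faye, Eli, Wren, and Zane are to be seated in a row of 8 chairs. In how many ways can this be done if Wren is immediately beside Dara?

10080

Place the 6 others and the Wren-Dara pair as 7 objects in a line; the pair has 2 internal arrangements.
So the count is 2·(7)! = 10080.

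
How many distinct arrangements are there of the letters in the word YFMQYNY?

840

The 7 letters of YFMQYNY have repeats: Y appearing 3 times.
Dividing 7! = 5040 by 3! = 6 for the repeated letters gives 840.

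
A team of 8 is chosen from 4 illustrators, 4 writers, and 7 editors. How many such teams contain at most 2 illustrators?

Split by how many illustrators are chosen (0 through 2).
Sum: C(4,0)·C(11,8) + C(4,1)·C(11,7) + C(4,2)·C(11,6) = 165 + 1320 + 2772 = 4257.

4257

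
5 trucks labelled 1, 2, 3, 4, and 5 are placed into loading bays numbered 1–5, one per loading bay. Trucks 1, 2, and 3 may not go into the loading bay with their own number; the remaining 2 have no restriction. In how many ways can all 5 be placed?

64

Let Aᵢ (for i ∈ {1, 2, 3}) be the placements that put truck i in its forbidden loading bay. Any j of these fix j positions, leaving (5−j)! ways to fill the rest, and there are C(3,j) ways to pick which j.
By inclusion–exclusion, the number of valid placements is Σ_{j=0}^{3} (−1)^j C(3,j)·(5−j)!.
Computing: 120 − 72 + 18 − 2 = 64.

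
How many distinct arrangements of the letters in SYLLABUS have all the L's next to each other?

Treat the 2 copies of L as a single block. The multiset to arrange is then {LL, A, B, S, S, U, Y}, 7 items in all.
That gives (7)!/(2!) = 2520 arrangements.

2520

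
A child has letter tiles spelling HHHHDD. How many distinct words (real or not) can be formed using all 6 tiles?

HHHHDD has 6 letters with D appearing twice and H appearing 4 times.
So there are 6! / (4!·2!) = 15 distinguishable arrangements.

15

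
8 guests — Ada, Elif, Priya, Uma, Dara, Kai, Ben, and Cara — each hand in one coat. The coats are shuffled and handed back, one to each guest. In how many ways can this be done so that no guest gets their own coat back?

14833

This is the derangement count D_8: permutations of 8 items with no fixed point.
By inclusion–exclusion this is Σ_{j=0}^{8} (−1)^j C(8,j)·(8−j)!.
Computing: 40320 − 40320 + 20160 − 6720 + 1680 − 336 + 56 − 8 + 1 = 14833.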